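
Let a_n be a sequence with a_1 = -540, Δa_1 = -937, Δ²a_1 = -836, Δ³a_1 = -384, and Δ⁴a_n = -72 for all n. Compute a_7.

Build the table forward from the leading diagonal:
Δ⁴: -72  -72  -72  -72  -72  -72  -72
Δ³: -384  -456  -528  -600  -672  -744  -816
Δ²: -836  -1220  -1676  -2204  -2804  -3476  -4220
Δ: -937  -1773  -2993  -4669  -6873  -9677  -13153
a: -540  -1477  -3250  -6243  -10912  -17785  -27462

-27462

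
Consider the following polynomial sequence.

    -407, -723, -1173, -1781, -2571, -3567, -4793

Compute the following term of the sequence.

-6273

Δ: -316  -450  -608  -790  -996  -1226
Δ²: -134  -158  -182  -206  -230
Δ³: -24  -24  -24  -24
Constant third difference = -24, so extend:
-230 − 24 = -254;  -1226 − 254 = -1480;  -4793 − 1480 = -6273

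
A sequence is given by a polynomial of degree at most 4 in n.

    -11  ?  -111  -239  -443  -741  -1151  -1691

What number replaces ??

-41

Using the last 6 terms:
D1: -128, -204, -298, -410, -540
D2: -76, -94, -112, -130
D3: -18, -18, -18
Constant third difference = -18.
Extend backward: -76 + 18 = -58;  -128 + 58 = -70;  -111 + 70 = -41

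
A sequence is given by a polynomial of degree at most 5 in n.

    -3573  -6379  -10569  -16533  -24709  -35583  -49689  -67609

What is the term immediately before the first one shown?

-1809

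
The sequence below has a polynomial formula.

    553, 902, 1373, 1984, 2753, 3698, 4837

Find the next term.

349, 471, 611, 769, 945, 1139
122, 140, 158, 176, 194
18, 18, 18, 18
Constant third difference = 18, so extend:
194 + 18 = 212;  1139 + 212 = 1351;  4837 + 1351 = 6188

6188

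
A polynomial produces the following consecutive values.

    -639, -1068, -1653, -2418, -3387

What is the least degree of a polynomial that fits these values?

3

First differences: -429, -585, -765, -969
Second differences: -156, -180, -204
Third differences: -24, -24
The third differences are constant, so the polynomial has degree 3.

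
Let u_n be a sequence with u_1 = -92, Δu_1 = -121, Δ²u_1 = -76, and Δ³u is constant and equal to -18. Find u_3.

Build the table forward from the leading diagonal:
Δ³: -18  -18  -18
Δ²: -76  -94  -112
Δ: -121  -197  -291
u: -92  -213  -410

-410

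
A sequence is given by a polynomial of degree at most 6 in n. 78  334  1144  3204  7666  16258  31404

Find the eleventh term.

237088

Δ: 256, 810, 2060, 4462, 8592, 15146
Δ²: 554, 1250, 2402, 4130, 6554
Δ³: 696, 1152, 1728, 2424
Δ⁴: 456, 576, 696
Δ⁵: 120, 120
The fifth differences are constant (120).
696 + 120 = 816;  2424 + 816 = 3240;  6554 + 3240 = 9794;  15146 + 9794 = 24940;  31404 + 24940 = 56344
816 + 120 = 936;  3240 + 936 = 4176;  9794 + 4176 = 13970;  24940 + 13970 = 38910;  56344 + 38910 = 95254
936 + 120 = 1056;  4176 + 1056 = 5232;  13970 + 5232 = 19202;  38910 + 19202 = 58112;  95254 + 58112 = 153366
1056 + 120 = 1176;  5232 + 1176 = 6408;  19202 + 6408 = 25610;  58112 + 25610 = 83722;  153366 + 83722 = 237088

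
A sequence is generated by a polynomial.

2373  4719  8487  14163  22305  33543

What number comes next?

First differences: 2346, 3768, 5676, 8142, 11238
Second differences: 1422, 1908, 2466, 3096
Third differences: 486, 558, 630
Fourth differences: 72, 72
The fourth differences are constant (72).
630 + 72 = 702;  3096 + 702 = 3798;  11238 + 3798 = 15036;  33543 + 15036 = 48579

48579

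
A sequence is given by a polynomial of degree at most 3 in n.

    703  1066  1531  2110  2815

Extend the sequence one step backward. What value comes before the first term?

First differences: 363, 465, 579, 705
Second differences: 102, 114, 126
Third differences: 12, 12
The third differences are constant at 12.
Work back: 102 − 12 = 90;  363 − 90 = 273;  703 − 273 = 430

430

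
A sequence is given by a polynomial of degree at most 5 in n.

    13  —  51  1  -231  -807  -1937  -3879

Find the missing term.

33

Using the last 6 terms:
Δ: -50  -232  -576  -1130  -1942
Δ²: -182  -344  -554  -812
Δ³: -162  -210  -258
Δ⁴: -48  -48
Constant fourth difference = -48.
Extend backward: -162 + 48 = -114;  -182 + 114 = -68;  -50 + 68 = 18;  51 − 18 = 33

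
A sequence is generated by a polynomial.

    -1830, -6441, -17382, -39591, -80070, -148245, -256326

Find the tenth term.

-991425

-4611, -10941, -22209, -40479, -68175, -108081
-6330, -11268, -18270, -27696, -39906
-4938, -7002, -9426, -12210
-2064, -2424, -2784
-360, -360
Constant fifth difference = -360, so extend:
-2784 − 360 = -3144;  -12210 − 3144 = -15354;  -39906 − 15354 = -55260;  -108081 − 55260 = -163341;  -256326 − 163341 = -419667
-3144 − 360 = -3504;  -15354 − 3504 = -18858;  -55260 − 18858 = -74118;  -163341 − 74118 = -237459;  -419667 − 237459 = -657126
-3504 − 360 = -3864;  -18858 − 3864 = -22722;  -74118 − 22722 = -96840;  -237459 − 96840 = -334299;  -657126 − 334299 = -991425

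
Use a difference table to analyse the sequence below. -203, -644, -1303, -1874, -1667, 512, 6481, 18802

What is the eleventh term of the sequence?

First differences: -441  -659  -571  207  2179  5969  12321
Second differences: -218  88  778  1972  3790  6352
Third differences: 306  690  1194  1818  2562
Fourth differences: 384  504  624  744
Fifth differences: 120  120  120
Constant fifth difference = 120, so extend:
744 + 120 = 864;  2562 + 864 = 3426;  6352 + 3426 = 9778;  12321 + 9778 = 22099;  18802 + 22099 = 40901
864 + 120 = 984;  3426 + 984 = 4410;  9778 + 4410 = 14188;  22099 + 14188 = 36287;  40901 + 36287 = 77188
984 + 120 = 1104;  4410 + 1104 = 5514;  14188 + 5514 = 19702;  36287 + 19702 = 55989;  77188 + 55989 = 133177

133177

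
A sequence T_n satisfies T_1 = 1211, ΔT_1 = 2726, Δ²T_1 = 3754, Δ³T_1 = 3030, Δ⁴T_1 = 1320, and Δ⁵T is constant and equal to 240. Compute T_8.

256417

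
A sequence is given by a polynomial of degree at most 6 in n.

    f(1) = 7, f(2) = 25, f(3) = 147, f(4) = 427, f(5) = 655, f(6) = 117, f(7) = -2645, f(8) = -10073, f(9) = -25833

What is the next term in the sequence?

18, 122, 280, 228, -538, -2762, -7428, -15760
104, 158, -52, -766, -2224, -4666, -8332
54, -210, -714, -1458, -2442, -3666
-264, -504, -744, -984, -1224
-240, -240, -240, -240
Fifth differences constant at -240.
-1224 − 240 = -1464;  -3666 − 1464 = -5130;  -8332 − 5130 = -13462;  -15760 − 13462 = -29222;  -25833 − 29222 = -55055

-55055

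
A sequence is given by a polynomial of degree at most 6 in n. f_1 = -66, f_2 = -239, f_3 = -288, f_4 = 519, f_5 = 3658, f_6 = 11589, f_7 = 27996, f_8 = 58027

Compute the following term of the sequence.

First differences: -173, -49, 807, 3139, 7931, 16407, 30031
Second differences: 124, 856, 2332, 4792, 8476, 13624
Third differences: 732, 1476, 2460, 3684, 5148
Fourth differences: 744, 984, 1224, 1464
Fifth differences: 240, 240, 240
The fifth differences are constant (240).
1464 + 240 = 1704;  5148 + 1704 = 6852;  13624 + 6852 = 20476;  30031 + 20476 = 50507;  58027 + 50507 = 108534

108534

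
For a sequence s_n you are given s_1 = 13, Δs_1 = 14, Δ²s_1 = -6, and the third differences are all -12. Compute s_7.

Build the table forward from the leading diagonal:
Δ³: -12  -12  -12  -12  -12  -12  -12
Δ²: -6  -18  -30  -42  -54  -66  -78
Δ: 14  8  -10  -40  -82  -136  -202
s: 13  27  35  25  -15  -97  -233

-233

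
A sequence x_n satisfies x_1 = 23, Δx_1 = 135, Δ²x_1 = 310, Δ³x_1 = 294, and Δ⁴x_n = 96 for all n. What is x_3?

603

Build the table forward from the leading diagonal:
D4: 96  96  96
D3: 294  390  486
D2: 310  604  994
D1: 135  445  1049
x: 23  158  603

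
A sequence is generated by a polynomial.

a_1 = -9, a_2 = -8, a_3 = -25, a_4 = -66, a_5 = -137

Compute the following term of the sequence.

D1: 1, -17, -41, -71
D2: -18, -24, -30
D3: -6, -6
The third differences are constant (-6).
-30 − 6 = -36;  -71 − 36 = -107;  -137 − 107 = -244

-244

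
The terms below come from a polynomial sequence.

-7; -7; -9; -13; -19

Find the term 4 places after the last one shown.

0 , -2 , -4 , -6
-2 , -2 , -2
Second differences constant at -2.
-6 − 2 = -8;  -19 − 8 = -27
-8 − 2 = -10;  -27 − 10 = -37
-10 − 2 = -12;  -37 − 12 = -49
-12 − 2 = -14;  -49 − 14 = -63

-63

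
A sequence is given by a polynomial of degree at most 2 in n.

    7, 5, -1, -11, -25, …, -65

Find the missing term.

Using the first 5 terms:
Δ: -2  -6  -10  -14
Δ²: -4  -4  -4
Constant second difference = -4.
Extend forward: -14 − 4 = -18;  -25 − 18 = -43

-43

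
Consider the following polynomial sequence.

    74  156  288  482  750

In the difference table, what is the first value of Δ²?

50

D1: 82, 132, 194, 268
D2: 50, 62, 74
D3: 12, 12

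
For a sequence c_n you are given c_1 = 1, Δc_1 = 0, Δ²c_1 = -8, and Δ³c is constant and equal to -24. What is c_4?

-47

Build the table forward from the leading diagonal:
Third differences: -24, -24, -24, -24
Second differences: -8, -32, -56, -80
First differences: 0, -8, -40, -96
c: 1, 1, -7, -47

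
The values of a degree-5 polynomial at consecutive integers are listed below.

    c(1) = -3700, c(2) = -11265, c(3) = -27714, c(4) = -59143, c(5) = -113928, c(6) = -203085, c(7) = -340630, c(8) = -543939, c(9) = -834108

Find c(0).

-843

D1: -7565, -16449, -31429, -54785, -89157, -137545, -203309, -290169
D2: -8884, -14980, -23356, -34372, -48388, -65764, -86860
D3: -6096, -8376, -11016, -14016, -17376, -21096
D4: -2280, -2640, -3000, -3360, -3720
D5: -360, -360, -360, -360
The fifth differences are constant at -360.
Work back: -2280 + 360 = -1920;  -6096 + 1920 = -4176;  -8884 + 4176 = -4708;  -7565 + 4708 = -2857;  -3700 + 2857 = -843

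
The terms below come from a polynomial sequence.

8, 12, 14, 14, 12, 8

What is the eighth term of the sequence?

-6

Δ: 4  2  0  -2  -4
Δ²: -2  -2  -2  -2
Constant second difference = -2, so extend:
-4 − 2 = -6;  8 − 6 = 2
-6 − 2 = -8;  2 − 8 = -6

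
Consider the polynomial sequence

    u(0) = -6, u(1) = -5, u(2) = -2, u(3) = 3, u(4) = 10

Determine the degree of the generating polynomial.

2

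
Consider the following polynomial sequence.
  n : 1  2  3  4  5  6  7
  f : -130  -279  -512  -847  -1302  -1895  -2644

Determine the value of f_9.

-4682

Δ: -149 , -233 , -335 , -455 , -593 , -749
Δ²: -84 , -102 , -120 , -138 , -156
Δ³: -18 , -18 , -18 , -18
Constant third difference = -18, so extend:
-156 − 18 = -174;  -749 − 174 = -923;  -2644 − 923 = -3567
-174 − 18 = -192;  -923 − 192 = -1115;  -3567 − 1115 = -4682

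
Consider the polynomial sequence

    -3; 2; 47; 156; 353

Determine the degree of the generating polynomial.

Δ: 5, 45, 109, 197
Δ²: 40, 64, 88
Δ³: 24, 24
The third differences are constant, so the polynomial has degree 3.

3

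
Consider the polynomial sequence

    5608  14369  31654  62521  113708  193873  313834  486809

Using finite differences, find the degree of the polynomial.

5

8761, 17285, 30867, 51187, 80165, 119961, 172975
8524, 13582, 20320, 28978, 39796, 53014
5058, 6738, 8658, 10818, 13218
1680, 1920, 2160, 2400
240, 240, 240
The fifth differences are constant, so the polynomial has degree 5.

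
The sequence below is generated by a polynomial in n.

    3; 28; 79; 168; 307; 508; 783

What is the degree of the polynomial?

3

D1: 25, 51, 89, 139, 201, 275
D2: 26, 38, 50, 62, 74
D3: 12, 12, 12, 12
The third differences are constant, so the polynomial has degree 3.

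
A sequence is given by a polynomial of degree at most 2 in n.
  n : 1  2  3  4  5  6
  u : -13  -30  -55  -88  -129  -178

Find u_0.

-4

D1: -17  -25  -33  -41  -49
D2: -8  -8  -8  -8
The second differences are constant at -8.
Work back: -17 + 8 = -9;  -13 + 9 = -4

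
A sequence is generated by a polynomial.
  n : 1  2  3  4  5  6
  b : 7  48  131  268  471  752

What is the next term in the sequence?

1123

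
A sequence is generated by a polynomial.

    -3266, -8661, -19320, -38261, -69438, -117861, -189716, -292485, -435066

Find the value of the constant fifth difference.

-120

First differences: -5395, -10659, -18941, -31177, -48423, -71855, -102769, -142581
Second differences: -5264, -8282, -12236, -17246, -23432, -30914, -39812
Third differences: -3018, -3954, -5010, -6186, -7482, -8898
Fourth differences: -936, -1056, -1176, -1296, -1416
Fifth differences: -120, -120, -120, -120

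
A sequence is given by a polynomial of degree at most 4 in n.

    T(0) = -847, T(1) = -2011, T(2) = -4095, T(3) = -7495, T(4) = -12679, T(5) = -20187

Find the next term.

-30631

First differences: -1164, -2084, -3400, -5184, -7508
Second differences: -920, -1316, -1784, -2324
Third differences: -396, -468, -540
Fourth differences: -72, -72
Fourth differences constant at -72.
-540 − 72 = -612;  -2324 − 612 = -2936;  -7508 − 2936 = -10444;  -20187 − 10444 = -30631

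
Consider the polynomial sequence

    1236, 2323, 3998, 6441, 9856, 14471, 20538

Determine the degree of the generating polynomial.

4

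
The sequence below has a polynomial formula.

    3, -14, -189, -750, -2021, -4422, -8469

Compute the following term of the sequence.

Δ: -17, -175, -561, -1271, -2401, -4047
Δ²: -158, -386, -710, -1130, -1646
Δ³: -228, -324, -420, -516
Δ⁴: -96, -96, -96
Fourth differences constant at -96.
-516 − 96 = -612;  -1646 − 612 = -2258;  -4047 − 2258 = -6305;  -8469 − 6305 = -14774

-14774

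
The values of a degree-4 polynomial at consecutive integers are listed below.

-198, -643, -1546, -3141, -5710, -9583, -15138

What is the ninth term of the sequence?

D1: -445, -903, -1595, -2569, -3873, -5555
D2: -458, -692, -974, -1304, -1682
D3: -234, -282, -330, -378
D4: -48, -48, -48
The fourth differences are constant (-48).
-378 − 48 = -426;  -1682 − 426 = -2108;  -5555 − 2108 = -7663;  -15138 − 7663 = -22801
-426 − 48 = -474;  -2108 − 474 = -2582;  -7663 − 2582 = -10245;  -22801 − 10245 = -33046

-33046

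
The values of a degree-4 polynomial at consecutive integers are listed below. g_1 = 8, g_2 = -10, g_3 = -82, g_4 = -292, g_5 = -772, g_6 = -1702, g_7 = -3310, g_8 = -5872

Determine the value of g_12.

First differences: -18, -72, -210, -480, -930, -1608, -2562
Second differences: -54, -138, -270, -450, -678, -954
Third differences: -84, -132, -180, -228, -276
Fourth differences: -48, -48, -48, -48
The fourth differences are constant (-48).
-276 − 48 = -324;  -954 − 324 = -1278;  -2562 − 1278 = -3840;  -5872 − 3840 = -9712
-324 − 48 = -372;  -1278 − 372 = -1650;  -3840 − 1650 = -5490;  -9712 − 5490 = -15202
-372 − 48 = -420;  -1650 − 420 = -2070;  -5490 − 2070 = -7560;  -15202 − 7560 = -22762
-420 − 48 = -468;  -2070 − 468 = -2538;  -7560 − 2538 = -10098;  -22762 − 10098 = -32860

-32860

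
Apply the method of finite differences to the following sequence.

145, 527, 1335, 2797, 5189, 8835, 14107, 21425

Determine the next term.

31257

D1: 382  808  1462  2392  3646  5272  7318
D2: 426  654  930  1254  1626  2046
D3: 228  276  324  372  420
D4: 48  48  48  48
The fourth differences are constant (48).
420 + 48 = 468;  2046 + 468 = 2514;  7318 + 2514 = 9832;  21425 + 9832 = 31257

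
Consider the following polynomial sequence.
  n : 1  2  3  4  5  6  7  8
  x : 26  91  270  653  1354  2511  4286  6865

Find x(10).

15299

First differences: 65, 179, 383, 701, 1157, 1775, 2579
Second differences: 114, 204, 318, 456, 618, 804
Third differences: 90, 114, 138, 162, 186
Fourth differences: 24, 24, 24, 24
Constant fourth difference = 24, so extend:
186 + 24 = 210;  804 + 210 = 1014;  2579 + 1014 = 3593;  6865 + 3593 = 10458
210 + 24 = 234;  1014 + 234 = 1248;  3593 + 1248 = 4841;  10458 + 4841 = 15299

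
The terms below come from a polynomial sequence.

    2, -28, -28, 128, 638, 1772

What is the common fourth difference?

72

D1: -30, 0, 156, 510, 1134
D2: 30, 156, 354, 624
D3: 126, 198, 270
D4: 72, 72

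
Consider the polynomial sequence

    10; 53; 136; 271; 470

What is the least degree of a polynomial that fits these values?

3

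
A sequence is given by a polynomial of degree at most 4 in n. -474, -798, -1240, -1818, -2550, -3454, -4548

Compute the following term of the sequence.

Δ: -324, -442, -578, -732, -904, -1094
Δ²: -118, -136, -154, -172, -190
Δ³: -18, -18, -18, -18
Constant third difference = -18, so extend:
-190 − 18 = -208;  -1094 − 208 = -1302;  -4548 − 1302 = -5850

-5850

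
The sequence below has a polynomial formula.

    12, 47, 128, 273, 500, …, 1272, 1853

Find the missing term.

Using the first 5 terms:
D1: 35, 81, 145, 227
D2: 46, 64, 82
D3: 18, 18
Constant third difference = 18.
Extend forward: 82 + 18 = 100;  227 + 100 = 327;  500 + 327 = 827

827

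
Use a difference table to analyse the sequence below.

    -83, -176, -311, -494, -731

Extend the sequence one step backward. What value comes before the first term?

-26

First differences: -93, -135, -183, -237
Second differences: -42, -48, -54
Third differences: -6, -6
The third differences are constant at -6.
Work back: -42 + 6 = -36;  -93 + 36 = -57;  -83 + 57 = -26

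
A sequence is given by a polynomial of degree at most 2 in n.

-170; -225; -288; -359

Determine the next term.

-438

D1: -55, -63, -71
D2: -8, -8
Second differences constant at -8.
-71 − 8 = -79;  -359 − 79 = -438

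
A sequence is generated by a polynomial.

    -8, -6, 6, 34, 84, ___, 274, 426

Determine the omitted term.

Using the first 5 terms:
D1: 2, 12, 28, 50
D2: 10, 16, 22
D3: 6, 6
Constant third difference = 6.
Extend forward: 22 + 6 = 28;  50 + 28 = 78;  84 + 78 = 162

162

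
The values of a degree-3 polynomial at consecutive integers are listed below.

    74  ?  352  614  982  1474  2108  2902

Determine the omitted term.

178

Using the last 6 terms:
Δ: 262  368  492  634  794
Δ²: 106  124  142  160
Δ³: 18  18  18
Constant third difference = 18.
Extend backward: 106 − 18 = 88;  262 − 88 = 174;  352 − 174 = 178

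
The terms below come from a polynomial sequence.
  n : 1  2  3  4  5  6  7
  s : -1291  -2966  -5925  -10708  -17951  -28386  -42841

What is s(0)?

-456

First differences: -1675, -2959, -4783, -7243, -10435, -14455
Second differences: -1284, -1824, -2460, -3192, -4020
Third differences: -540, -636, -732, -828
Fourth differences: -96, -96, -96
The fourth differences are constant at -96.
Work back: -540 + 96 = -444;  -1284 + 444 = -840;  -1675 + 840 = -835;  -1291 + 835 = -456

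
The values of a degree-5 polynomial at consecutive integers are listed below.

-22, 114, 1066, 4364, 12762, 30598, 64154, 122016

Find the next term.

First differences: 136 , 952 , 3298 , 8398 , 17836 , 33556 , 57862
Second differences: 816 , 2346 , 5100 , 9438 , 15720 , 24306
Third differences: 1530 , 2754 , 4338 , 6282 , 8586
Fourth differences: 1224 , 1584 , 1944 , 2304
Fifth differences: 360 , 360 , 360
Fifth differences constant at 360.
2304 + 360 = 2664;  8586 + 2664 = 11250;  24306 + 11250 = 35556;  57862 + 35556 = 93418;  122016 + 93418 = 215434

215434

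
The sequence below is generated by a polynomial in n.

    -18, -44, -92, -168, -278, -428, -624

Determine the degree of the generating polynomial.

3

First differences: -26, -48, -76, -110, -150, -196
Second differences: -22, -28, -34, -40, -46
Third differences: -6, -6, -6, -6
The third differences are constant, so the polynomial has degree 3.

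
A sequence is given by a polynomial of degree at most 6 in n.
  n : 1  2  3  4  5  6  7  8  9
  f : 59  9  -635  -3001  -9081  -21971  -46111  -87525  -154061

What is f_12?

Δ: -50 , -644 , -2366 , -6080 , -12890 , -24140 , -41414 , -66536
Δ²: -594 , -1722 , -3714 , -6810 , -11250 , -17274 , -25122
Δ³: -1128 , -1992 , -3096 , -4440 , -6024 , -7848
Δ⁴: -864 , -1104 , -1344 , -1584 , -1824
Δ⁵: -240 , -240 , -240 , -240
The fifth differences are constant (-240).
-1824 − 240 = -2064;  -7848 − 2064 = -9912;  -25122 − 9912 = -35034;  -66536 − 35034 = -101570;  -154061 − 101570 = -255631
-2064 − 240 = -2304;  -9912 − 2304 = -12216;  -35034 − 12216 = -47250;  -101570 − 47250 = -148820;  -255631 − 148820 = -404451
-2304 − 240 = -2544;  -12216 − 2544 = -14760;  -47250 − 14760 = -62010;  -148820 − 62010 = -210830;  -404451 − 210830 = -615281

-615281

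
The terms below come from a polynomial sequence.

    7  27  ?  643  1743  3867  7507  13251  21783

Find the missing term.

171

Using the last 6 terms:
1100  2124  3640  5744  8532
1024  1516  2104  2788
492  588  684
96  96
Constant fourth difference = 96.
Extend backward: 492 − 96 = 396;  1024 − 396 = 628;  1100 − 628 = 472;  643 − 472 = 171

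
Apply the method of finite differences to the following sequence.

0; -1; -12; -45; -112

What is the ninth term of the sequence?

D1: -1, -11, -33, -67
D2: -10, -22, -34
D3: -12, -12
The third differences are constant (-12).
-34 − 12 = -46;  -67 − 46 = -113;  -112 − 113 = -225
-46 − 12 = -58;  -113 − 58 = -171;  -225 − 171 = -396
-58 − 12 = -70;  -171 − 70 = -241;  -396 − 241 = -637
-70 − 12 = -82;  -241 − 82 = -323;  -637 − 323 = -960

-960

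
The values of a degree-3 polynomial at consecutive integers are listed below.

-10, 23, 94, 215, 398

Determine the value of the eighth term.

1439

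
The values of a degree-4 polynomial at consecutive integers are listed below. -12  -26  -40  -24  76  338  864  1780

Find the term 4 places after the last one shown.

D1: -14 , -14 , 16 , 100 , 262 , 526 , 916
D2: 0 , 30 , 84 , 162 , 264 , 390
D3: 30 , 54 , 78 , 102 , 126
D4: 24 , 24 , 24 , 24
Constant fourth difference = 24, so extend:
126 + 24 = 150;  390 + 150 = 540;  916 + 540 = 1456;  1780 + 1456 = 3236
150 + 24 = 174;  540 + 174 = 714;  1456 + 714 = 2170;  3236 + 2170 = 5406
174 + 24 = 198;  714 + 198 = 912;  2170 + 912 = 3082;  5406 + 3082 = 8488
198 + 24 = 222;  912 + 222 = 1134;  3082 + 1134 = 4216;  8488 + 4216 = 12704

12704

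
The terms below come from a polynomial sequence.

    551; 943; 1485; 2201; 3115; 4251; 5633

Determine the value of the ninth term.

9231

First differences: 392, 542, 716, 914, 1136, 1382
Second differences: 150, 174, 198, 222, 246
Third differences: 24, 24, 24, 24
Constant third difference = 24, so extend:
246 + 24 = 270;  1382 + 270 = 1652;  5633 + 1652 = 7285
270 + 24 = 294;  1652 + 294 = 1946;  7285 + 1946 = 9231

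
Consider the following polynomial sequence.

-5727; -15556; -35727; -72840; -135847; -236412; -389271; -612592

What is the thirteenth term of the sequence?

-3707607

-9829  -20171  -37113  -63007  -100565  -152859  -223321
-10342  -16942  -25894  -37558  -52294  -70462
-6600  -8952  -11664  -14736  -18168
-2352  -2712  -3072  -3432
-360  -360  -360
The fifth differences are constant (-360).
-3432 − 360 = -3792;  -18168 − 3792 = -21960;  -70462 − 21960 = -92422;  -223321 − 92422 = -315743;  -612592 − 315743 = -928335
-3792 − 360 = -4152;  -21960 − 4152 = -26112;  -92422 − 26112 = -118534;  -315743 − 118534 = -434277;  -928335 − 434277 = -1362612
-4152 − 360 = -4512;  -26112 − 4512 = -30624;  -118534 − 30624 = -149158;  -434277 − 149158 = -583435;  -1362612 − 583435 = -1946047
-4512 − 360 = -4872;  -30624 − 4872 = -35496;  -149158 − 35496 = -184654;  -583435 − 184654 = -768089;  -1946047 − 768089 = -2714136
-4872 − 360 = -5232;  -35496 − 5232 = -40728;  -184654 − 40728 = -225382;  -768089 − 225382 = -993471;  -2714136 − 993471 = -3707607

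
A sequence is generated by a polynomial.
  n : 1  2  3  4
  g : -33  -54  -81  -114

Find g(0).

First differences: -21, -27, -33
Second differences: -6, -6
The second differences are constant at -6.
Work back: -21 + 6 = -15;  -33 + 15 = -18

-18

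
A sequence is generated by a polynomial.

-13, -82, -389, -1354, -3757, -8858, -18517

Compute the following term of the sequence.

Δ: -69, -307, -965, -2403, -5101, -9659
Δ²: -238, -658, -1438, -2698, -4558
Δ³: -420, -780, -1260, -1860
Δ⁴: -360, -480, -600
Δ⁵: -120, -120
Fifth differences constant at -120.
-600 − 120 = -720;  -1860 − 720 = -2580;  -4558 − 2580 = -7138;  -9659 − 7138 = -16797;  -18517 − 16797 = -35314

-35314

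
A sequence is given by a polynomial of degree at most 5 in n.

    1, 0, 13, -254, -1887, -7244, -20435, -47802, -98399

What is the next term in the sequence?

-184472

First differences: -1, 13, -267, -1633, -5357, -13191, -27367, -50597
Second differences: 14, -280, -1366, -3724, -7834, -14176, -23230
Third differences: -294, -1086, -2358, -4110, -6342, -9054
Fourth differences: -792, -1272, -1752, -2232, -2712
Fifth differences: -480, -480, -480, -480
Constant fifth difference = -480, so extend:
-2712 − 480 = -3192;  -9054 − 3192 = -12246;  -23230 − 12246 = -35476;  -50597 − 35476 = -86073;  -98399 − 86073 = -184472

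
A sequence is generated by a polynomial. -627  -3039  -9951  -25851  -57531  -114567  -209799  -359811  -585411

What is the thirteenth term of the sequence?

-2834571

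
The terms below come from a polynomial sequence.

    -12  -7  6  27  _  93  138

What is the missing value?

Using the first 4 terms:
First differences: 5, 13, 21
Second differences: 8, 8
Constant second difference = 8.
Extend forward: 21 + 8 = 29;  27 + 29 = 56

56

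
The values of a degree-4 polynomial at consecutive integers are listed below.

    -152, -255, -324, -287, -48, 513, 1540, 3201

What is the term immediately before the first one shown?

-63

D1: -103, -69, 37, 239, 561, 1027, 1661
D2: 34, 106, 202, 322, 466, 634
D3: 72, 96, 120, 144, 168
D4: 24, 24, 24, 24
The fourth differences are constant at 24.
Work back: 72 − 24 = 48;  34 − 48 = -14;  -103 + 14 = -89;  -152 + 89 = -63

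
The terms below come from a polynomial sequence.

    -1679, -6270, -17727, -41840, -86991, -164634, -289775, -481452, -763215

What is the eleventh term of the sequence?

-4591, -11457, -24113, -45151, -77643, -125141, -191677, -281763
-6866, -12656, -21038, -32492, -47498, -66536, -90086
-5790, -8382, -11454, -15006, -19038, -23550
-2592, -3072, -3552, -4032, -4512
-480, -480, -480, -480
Constant fifth difference = -480, so extend:
-4512 − 480 = -4992;  -23550 − 4992 = -28542;  -90086 − 28542 = -118628;  -281763 − 118628 = -400391;  -763215 − 400391 = -1163606
-4992 − 480 = -5472;  -28542 − 5472 = -34014;  -118628 − 34014 = -152642;  -400391 − 152642 = -553033;  -1163606 − 553033 = -1716639

-1716639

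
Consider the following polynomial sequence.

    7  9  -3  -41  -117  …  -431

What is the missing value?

-243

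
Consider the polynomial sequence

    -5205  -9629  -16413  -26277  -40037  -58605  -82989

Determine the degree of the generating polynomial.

4

First differences: -4424, -6784, -9864, -13760, -18568, -24384
Second differences: -2360, -3080, -3896, -4808, -5816
Third differences: -720, -816, -912, -1008
Fourth differences: -96, -96, -96
The fourth differences are constant, so the polynomial has degree 4.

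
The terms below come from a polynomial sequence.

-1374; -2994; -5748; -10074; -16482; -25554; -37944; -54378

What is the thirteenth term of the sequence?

Δ: -1620  -2754  -4326  -6408  -9072  -12390  -16434
Δ²: -1134  -1572  -2082  -2664  -3318  -4044
Δ³: -438  -510  -582  -654  -726
Δ⁴: -72  -72  -72  -72
Constant fourth difference = -72, so extend:
-726 − 72 = -798;  -4044 − 798 = -4842;  -16434 − 4842 = -21276;  -54378 − 21276 = -75654
-798 − 72 = -870;  -4842 − 870 = -5712;  -21276 − 5712 = -26988;  -75654 − 26988 = -102642
-870 − 72 = -942;  -5712 − 942 = -6654;  -26988 − 6654 = -33642;  -102642 − 33642 = -136284
-942 − 72 = -1014;  -6654 − 1014 = -7668;  -33642 − 7668 = -41310;  -136284 − 41310 = -177594
-1014 − 72 = -1086;  -7668 − 1086 = -8754;  -41310 − 8754 = -50064;  -177594 − 50064 = -227658

-227658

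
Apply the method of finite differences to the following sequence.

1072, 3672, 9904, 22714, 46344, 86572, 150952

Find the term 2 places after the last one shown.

First differences: 2600, 6232, 12810, 23630, 40228, 64380
Second differences: 3632, 6578, 10820, 16598, 24152
Third differences: 2946, 4242, 5778, 7554
Fourth differences: 1296, 1536, 1776
Fifth differences: 240, 240
Fifth differences constant at 240.
1776 + 240 = 2016;  7554 + 2016 = 9570;  24152 + 9570 = 33722;  64380 + 33722 = 98102;  150952 + 98102 = 249054
2016 + 240 = 2256;  9570 + 2256 = 11826;  33722 + 11826 = 45548;  98102 + 45548 = 143650;  249054 + 143650 = 392704

392704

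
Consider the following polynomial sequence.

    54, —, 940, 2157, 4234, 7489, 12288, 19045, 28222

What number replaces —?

313

Using the last 7 terms:
Δ: 1217  2077  3255  4799  6757  9177
Δ²: 860  1178  1544  1958  2420
Δ³: 318  366  414  462
Δ⁴: 48  48  48
Constant fourth difference = 48.
Extend backward: 318 − 48 = 270;  860 − 270 = 590;  1217 − 590 = 627;  940 − 627 = 313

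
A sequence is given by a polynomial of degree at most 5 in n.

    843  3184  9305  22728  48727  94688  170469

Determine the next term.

Δ: 2341 , 6121 , 13423 , 25999 , 45961 , 75781
Δ²: 3780 , 7302 , 12576 , 19962 , 29820
Δ³: 3522 , 5274 , 7386 , 9858
Δ⁴: 1752 , 2112 , 2472
Δ⁵: 360 , 360
The fifth differences are constant (360).
2472 + 360 = 2832;  9858 + 2832 = 12690;  29820 + 12690 = 42510;  75781 + 42510 = 118291;  170469 + 118291 = 288760

288760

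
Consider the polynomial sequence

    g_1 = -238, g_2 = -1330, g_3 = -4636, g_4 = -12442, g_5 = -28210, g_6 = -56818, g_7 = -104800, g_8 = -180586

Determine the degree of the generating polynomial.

Δ: -1092, -3306, -7806, -15768, -28608, -47982, -75786
Δ²: -2214, -4500, -7962, -12840, -19374, -27804
Δ³: -2286, -3462, -4878, -6534, -8430
Δ⁴: -1176, -1416, -1656, -1896
Δ⁵: -240, -240, -240
The fifth differences are constant, so the polynomial has degree 5.

5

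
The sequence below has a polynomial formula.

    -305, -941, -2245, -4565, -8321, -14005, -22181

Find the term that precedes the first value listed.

-61

Δ: -636, -1304, -2320, -3756, -5684, -8176
Δ²: -668, -1016, -1436, -1928, -2492
Δ³: -348, -420, -492, -564
Δ⁴: -72, -72, -72
The fourth differences are constant at -72.
Work back: -348 + 72 = -276;  -668 + 276 = -392;  -636 + 392 = -244;  -305 + 244 = -61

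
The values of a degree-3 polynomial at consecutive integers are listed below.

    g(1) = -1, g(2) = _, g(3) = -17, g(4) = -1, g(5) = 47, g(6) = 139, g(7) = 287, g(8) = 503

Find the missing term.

Using the last 6 terms:
D1: 16, 48, 92, 148, 216
D2: 32, 44, 56, 68
D3: 12, 12, 12
Constant third difference = 12.
Extend backward: 32 − 12 = 20;  16 − 20 = -4;  -17 + 4 = -13

-13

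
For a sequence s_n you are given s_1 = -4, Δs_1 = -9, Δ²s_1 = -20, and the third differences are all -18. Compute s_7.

-718

Build the table forward from the leading diagonal:
Δ³: -18, -18, -18, -18, -18, -18, -18
Δ²: -20, -38, -56, -74, -92, -110, -128
Δ: -9, -29, -67, -123, -197, -289, -399
s: -4, -13, -42, -109, -232, -429, -718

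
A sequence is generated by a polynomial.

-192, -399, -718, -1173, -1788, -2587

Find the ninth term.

-6328

First differences: -207 , -319 , -455 , -615 , -799
Second differences: -112 , -136 , -160 , -184
Third differences: -24 , -24 , -24
The third differences are constant (-24).
-184 − 24 = -208;  -799 − 208 = -1007;  -2587 − 1007 = -3594
-208 − 24 = -232;  -1007 − 232 = -1239;  -3594 − 1239 = -4833
-232 − 24 = -256;  -1239 − 256 = -1495;  -4833 − 1495 = -6328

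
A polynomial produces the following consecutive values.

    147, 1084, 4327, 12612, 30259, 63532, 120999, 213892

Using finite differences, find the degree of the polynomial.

5

D1: 937, 3243, 8285, 17647, 33273, 57467, 92893
D2: 2306, 5042, 9362, 15626, 24194, 35426
D3: 2736, 4320, 6264, 8568, 11232
D4: 1584, 1944, 2304, 2664
D5: 360, 360, 360
The fifth differences are constant, so the polynomial has degree 5.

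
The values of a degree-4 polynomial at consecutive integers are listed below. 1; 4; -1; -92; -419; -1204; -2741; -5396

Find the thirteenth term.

3 , -5 , -91 , -327 , -785 , -1537 , -2655
-8 , -86 , -236 , -458 , -752 , -1118
-78 , -150 , -222 , -294 , -366
-72 , -72 , -72 , -72
Constant fourth difference = -72, so extend:
-366 − 72 = -438;  -1118 − 438 = -1556;  -2655 − 1556 = -4211;  -5396 − 4211 = -9607
-438 − 72 = -510;  -1556 − 510 = -2066;  -4211 − 2066 = -6277;  -9607 − 6277 = -15884
-510 − 72 = -582;  -2066 − 582 = -2648;  -6277 − 2648 = -8925;  -15884 − 8925 = -24809
-582 − 72 = -654;  -2648 − 654 = -3302;  -8925 − 3302 = -12227;  -24809 − 12227 = -37036
-654 − 72 = -726;  -3302 − 726 = -4028;  -12227 − 4028 = -16255;  -37036 − 16255 = -53291

-53291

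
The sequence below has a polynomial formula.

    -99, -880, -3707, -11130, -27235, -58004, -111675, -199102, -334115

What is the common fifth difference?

D1: -781, -2827, -7423, -16105, -30769, -53671, -87427, -135013
D2: -2046, -4596, -8682, -14664, -22902, -33756, -47586
D3: -2550, -4086, -5982, -8238, -10854, -13830
D4: -1536, -1896, -2256, -2616, -2976
D5: -360, -360, -360, -360

-360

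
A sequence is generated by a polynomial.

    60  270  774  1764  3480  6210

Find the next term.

10290

210 , 504 , 990 , 1716 , 2730
294 , 486 , 726 , 1014
192 , 240 , 288
48 , 48
The fourth differences are constant (48).
288 + 48 = 336;  1014 + 336 = 1350;  2730 + 1350 = 4080;  6210 + 4080 = 10290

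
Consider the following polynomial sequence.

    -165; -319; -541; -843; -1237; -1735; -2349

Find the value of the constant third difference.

First differences: -154, -222, -302, -394, -498, -614
Second differences: -68, -80, -92, -104, -116
Third differences: -12, -12, -12, -12

-12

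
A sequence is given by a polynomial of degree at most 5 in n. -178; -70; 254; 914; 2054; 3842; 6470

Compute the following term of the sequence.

10154

First differences: 108 , 324 , 660 , 1140 , 1788 , 2628
Second differences: 216 , 336 , 480 , 648 , 840
Third differences: 120 , 144 , 168 , 192
Fourth differences: 24 , 24 , 24
The fourth differences are constant (24).
192 + 24 = 216;  840 + 216 = 1056;  2628 + 1056 = 3684;  6470 + 3684 = 10154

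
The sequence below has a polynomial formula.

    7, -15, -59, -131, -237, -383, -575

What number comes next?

-819

First differences: -22  -44  -72  -106  -146  -192
Second differences: -22  -28  -34  -40  -46
Third differences: -6  -6  -6  -6
Constant third difference = -6, so extend:
-46 − 6 = -52;  -192 − 52 = -244;  -575 − 244 = -819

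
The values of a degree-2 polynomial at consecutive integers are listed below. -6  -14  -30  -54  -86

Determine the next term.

-126

First differences: -8  -16  -24  -32
Second differences: -8  -8  -8
Constant second difference = -8, so extend:
-32 − 8 = -40;  -86 − 40 = -126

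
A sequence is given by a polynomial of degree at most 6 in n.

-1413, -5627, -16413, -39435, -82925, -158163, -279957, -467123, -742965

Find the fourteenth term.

D1: -4214, -10786, -23022, -43490, -75238, -121794, -187166, -275842
D2: -6572, -12236, -20468, -31748, -46556, -65372, -88676
D3: -5664, -8232, -11280, -14808, -18816, -23304
D4: -2568, -3048, -3528, -4008, -4488
D5: -480, -480, -480, -480
Fifth differences constant at -480.
-4488 − 480 = -4968;  -23304 − 4968 = -28272;  -88676 − 28272 = -116948;  -275842 − 116948 = -392790;  -742965 − 392790 = -1135755
-4968 − 480 = -5448;  -28272 − 5448 = -33720;  -116948 − 33720 = -150668;  -392790 − 150668 = -543458;  -1135755 − 543458 = -1679213
-5448 − 480 = -5928;  -33720 − 5928 = -39648;  -150668 − 39648 = -190316;  -543458 − 190316 = -733774;  -1679213 − 733774 = -2412987
-5928 − 480 = -6408;  -39648 − 6408 = -46056;  -190316 − 46056 = -236372;  -733774 − 236372 = -970146;  -2412987 − 970146 = -3383133
-6408 − 480 = -6888;  -46056 − 6888 = -52944;  -236372 − 52944 = -289316;  -970146 − 289316 = -1259462;  -3383133 − 1259462 = -4642595

-4642595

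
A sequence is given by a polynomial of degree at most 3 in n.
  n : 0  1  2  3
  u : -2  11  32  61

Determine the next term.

98

D1: 13 , 21 , 29
D2: 8 , 8
Constant second difference = 8, so extend:
29 + 8 = 37;  61 + 37 = 98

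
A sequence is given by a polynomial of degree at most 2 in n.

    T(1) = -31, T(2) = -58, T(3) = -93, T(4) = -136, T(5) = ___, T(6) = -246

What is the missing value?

Using the first 4 terms:
D1: -27  -35  -43
D2: -8  -8
Constant second difference = -8.
Extend forward: -43 − 8 = -51;  -136 − 51 = -187

-187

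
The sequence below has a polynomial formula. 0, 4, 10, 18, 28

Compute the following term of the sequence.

40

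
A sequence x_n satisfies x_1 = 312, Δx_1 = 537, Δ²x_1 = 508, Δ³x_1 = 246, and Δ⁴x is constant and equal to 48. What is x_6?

Build the table forward from the leading diagonal:
Fourth differences: 48  48  48  48  48  48
Third differences: 246  294  342  390  438  486
Second differences: 508  754  1048  1390  1780  2218
First differences: 537  1045  1799  2847  4237  6017
x: 312  849  1894  3693  6540  10777

10777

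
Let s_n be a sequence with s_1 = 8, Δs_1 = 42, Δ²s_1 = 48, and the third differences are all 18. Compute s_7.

1340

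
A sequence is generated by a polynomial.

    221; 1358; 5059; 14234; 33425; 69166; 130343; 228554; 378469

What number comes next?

598190

First differences: 1137 , 3701 , 9175 , 19191 , 35741 , 61177 , 98211 , 149915
Second differences: 2564 , 5474 , 10016 , 16550 , 25436 , 37034 , 51704
Third differences: 2910 , 4542 , 6534 , 8886 , 11598 , 14670
Fourth differences: 1632 , 1992 , 2352 , 2712 , 3072
Fifth differences: 360 , 360 , 360 , 360
The fifth differences are constant (360).
3072 + 360 = 3432;  14670 + 3432 = 18102;  51704 + 18102 = 69806;  149915 + 69806 = 219721;  378469 + 219721 = 598190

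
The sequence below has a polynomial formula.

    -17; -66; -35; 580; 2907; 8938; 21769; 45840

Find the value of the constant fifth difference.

D1: -49, 31, 615, 2327, 6031, 12831, 24071
D2: 80, 584, 1712, 3704, 6800, 11240
D3: 504, 1128, 1992, 3096, 4440
D4: 624, 864, 1104, 1344
D5: 240, 240, 240

240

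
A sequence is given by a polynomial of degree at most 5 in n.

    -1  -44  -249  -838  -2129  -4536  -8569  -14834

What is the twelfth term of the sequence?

D1: -43, -205, -589, -1291, -2407, -4033, -6265
D2: -162, -384, -702, -1116, -1626, -2232
D3: -222, -318, -414, -510, -606
D4: -96, -96, -96, -96
The fourth differences are constant (-96).
-606 − 96 = -702;  -2232 − 702 = -2934;  -6265 − 2934 = -9199;  -14834 − 9199 = -24033
-702 − 96 = -798;  -2934 − 798 = -3732;  -9199 − 3732 = -12931;  -24033 − 12931 = -36964
-798 − 96 = -894;  -3732 − 894 = -4626;  -12931 − 4626 = -17557;  -36964 − 17557 = -54521
-894 − 96 = -990;  -4626 − 990 = -5616;  -17557 − 5616 = -23173;  -54521 − 23173 = -77694

-77694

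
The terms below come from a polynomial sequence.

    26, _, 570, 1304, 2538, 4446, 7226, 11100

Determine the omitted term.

186

Using the last 6 terms:
First differences: 734, 1234, 1908, 2780, 3874
Second differences: 500, 674, 872, 1094
Third differences: 174, 198, 222
Fourth differences: 24, 24
Constant fourth difference = 24.
Extend backward: 174 − 24 = 150;  500 − 150 = 350;  734 − 350 = 384;  570 − 384 = 186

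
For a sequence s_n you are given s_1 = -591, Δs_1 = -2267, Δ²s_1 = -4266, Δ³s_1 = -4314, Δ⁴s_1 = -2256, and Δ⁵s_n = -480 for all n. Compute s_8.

Build the table forward from the leading diagonal:
Fifth differences: -480  -480  -480  -480  -480  -480  -480  -480
Fourth differences: -2256  -2736  -3216  -3696  -4176  -4656  -5136  -5616
Third differences: -4314  -6570  -9306  -12522  -16218  -20394  -25050  -30186
Second differences: -4266  -8580  -15150  -24456  -36978  -53196  -73590  -98640
First differences: -2267  -6533  -15113  -30263  -54719  -91697  -144893  -218483
s: -591  -2858  -9391  -24504  -54767  -109486  -201183  -346076

-346076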